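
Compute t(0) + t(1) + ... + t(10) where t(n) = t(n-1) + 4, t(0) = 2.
Computing the sequence terms: 2, 6, 10, 14, 18, 22, 26, 30, 34, 38, 42
Adding these values together:

242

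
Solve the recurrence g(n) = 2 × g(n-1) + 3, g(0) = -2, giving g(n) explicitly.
Recurrence: g(n) = 2 × g(n-1) + 3, initial: g(0) = -2.
Try g(n) = A·2ⁿ + C. Substituting: A·2ⁿ + C = 2(A·2ⁿ⁻¹ + C) + 3 = A·2ⁿ + 2C + 3, so C = 2C + 3, giving C = -3. Then g(0) = A - 3 = -2 gives A = 1.

g(n) = 2ⁿ - 3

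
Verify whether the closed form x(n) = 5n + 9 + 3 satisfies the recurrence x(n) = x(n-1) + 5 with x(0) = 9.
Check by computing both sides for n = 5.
From the recurrence with x(0) = 9:
  x(0) = 9, x(1) = 14, x(2) = 19, x(3) = 24, x(4) = 29, x(5) = 34
  so the recurrence gives x(5) = 34.
From the proposed closed form x(n) = 5n + 9 + 3:
  x(5) = 37.
The recurrence gives 34 but the closed form gives 37, so the closed form does not satisfy the recurrence.

No, the closed form is incorrect.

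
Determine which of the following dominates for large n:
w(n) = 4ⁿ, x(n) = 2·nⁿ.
Comparing growth rates:
Growth-rate hierarchy: log n ≺ any polynomial ≺ any exponential cⁿ (c>1) ≺ n! ≺ nⁿ.
super-exponential nⁿ dominates exponential base 4 asymptotically.

x(n) grows faster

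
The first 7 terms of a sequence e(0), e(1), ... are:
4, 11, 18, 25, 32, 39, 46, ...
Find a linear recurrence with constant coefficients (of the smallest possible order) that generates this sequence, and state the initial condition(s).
Look for the lowest-order linear relation among consecutive terms.
Observation: consecutive differences are constant (= 7).
Check at n=2: 1·11 + 7 = 18. ✓

e(n) = e(n-1) + 7, e(0) = 4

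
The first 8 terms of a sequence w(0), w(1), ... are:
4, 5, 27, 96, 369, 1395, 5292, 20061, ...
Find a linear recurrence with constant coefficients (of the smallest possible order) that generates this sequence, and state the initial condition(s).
Look for the lowest-order linear relation among consecutive terms.
Observation: w(n) - 3·w(n-1) - (3)·w(n-2) = 0 holds for the shown terms, and no order-1 relation w(n) = α·w(n-1) + β fits.
Check at n=3: 3·27 + (3)·5 = 96. ✓

w(n) = 3w(n-1) + 3w(n-2), w(0) = 4, w(1) = 5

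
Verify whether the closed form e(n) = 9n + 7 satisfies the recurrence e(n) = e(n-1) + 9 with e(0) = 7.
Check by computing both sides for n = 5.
From the recurrence with e(0) = 7:
  e(0) = 7, e(1) = 16, e(2) = 25, e(3) = 34, e(4) = 43, e(5) = 52
  so the recurrence gives e(5) = 52.
From the proposed closed form e(n) = 9n + 7:
  e(5) = 52.
Both sides give 52 at n = 5, and the initial condition(s) match, so the closed form is consistent.

Yes, the closed form is correct.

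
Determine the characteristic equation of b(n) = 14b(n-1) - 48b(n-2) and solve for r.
Substitute b(n) = rⁿ and divide through by rⁿ⁻²: r² - 14r + 48 = 0
Factor: (r - 8)(r - 6) = 0, so r = 8, 6.
General solution: b(n) = A·8ⁿ + B·6ⁿ

Characteristic: r² - 14r + 48 = 0, Roots: r = 8, 6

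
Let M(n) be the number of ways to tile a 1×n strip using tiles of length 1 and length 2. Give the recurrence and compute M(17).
Condition on the last tile: it has length 1 (leaving a 1×(n-1) strip) or length 2 (leaving a 1×(n-2) strip), so M(n) = M(n-1) + M(n-2) (order-2 linear recurrence).
For 0 ≤ i < 2 only unit tiles fit, so M(i) = 1.
Iterating the recurrence: M(2) = 2, M(3) = 3, M(4) = 5, M(5) = 8, M(6) = 13, M(7) = 21, M(8) = 34, M(9) = 55, M(10) = 89, M(11) = 144, M(12) = 233, M(13) = 377, M(14) = 610, M(15) = 987, M(16) = 1597, M(17) = 2584.

M(n) = M(n-1) + M(n-2), with M(i) = 1 for 0 ≤ i < 2; M(17) = 2584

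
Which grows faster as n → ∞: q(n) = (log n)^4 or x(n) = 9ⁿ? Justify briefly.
Comparing growth rates:
Growth-rate hierarchy: log n ≺ any polynomial ≺ any exponential cⁿ (c>1) ≺ n! ≺ nⁿ.
exponential base 9 dominates polylogarithmic (log n)^4 asymptotically.

x(n) grows faster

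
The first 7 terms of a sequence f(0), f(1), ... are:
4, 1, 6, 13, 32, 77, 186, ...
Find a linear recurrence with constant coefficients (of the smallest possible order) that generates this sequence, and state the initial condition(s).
Look for the lowest-order linear relation among consecutive terms.
Observation: f(n) - 2·f(n-1) - (1)·f(n-2) = 0 holds for the shown terms, and no order-1 relation f(n) = α·f(n-1) + β fits.
Check at n=3: 2·6 + (1)·1 = 13. ✓

f(n) = 2f(n-1) + f(n-2), f(0) = 4, f(1) = 1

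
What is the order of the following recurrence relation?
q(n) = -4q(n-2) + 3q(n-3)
The order is the largest lag k for which q(n-k) appears. Here the deepest term is q(n-3), so the order is 3.

Order 3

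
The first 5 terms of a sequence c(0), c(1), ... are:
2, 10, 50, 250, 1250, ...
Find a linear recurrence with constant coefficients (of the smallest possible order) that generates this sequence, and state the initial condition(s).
Look for the lowest-order linear relation among consecutive terms.
Observation: each term is 5× the previous.
Check at n=2: 5·10 = 50. ✓

c(n) = 5 × c(n-1), c(0) = 2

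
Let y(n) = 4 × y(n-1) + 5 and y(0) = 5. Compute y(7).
Computing step by step:
y(0) = 5
y(1) = 4 × 5 + 5 = 25
y(2) = 4 × 25 + 5 = 105
y(3) = 4 × 105 + 5 = 425
y(4) = 4 × 425 + 5 = 1705
y(5) = 4 × 1705 + 5 = 6825
y(6) = 4 × 6825 + 5 = 27305
y(7) = 4 × 27305 + 5 = 109225

109225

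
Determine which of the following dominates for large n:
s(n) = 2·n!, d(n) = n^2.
Comparing growth rates:
Growth-rate hierarchy: log n ≺ any polynomial ≺ any exponential cⁿ (c>1) ≺ n! ≺ nⁿ.
factorial dominates polynomial degree 2 asymptotically.

s(n) grows faster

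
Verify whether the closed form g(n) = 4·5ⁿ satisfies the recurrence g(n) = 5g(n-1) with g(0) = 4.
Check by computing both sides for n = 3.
From the recurrence with g(0) = 4:
  g(0) = 4, g(1) = 20, g(2) = 100, g(3) = 500
  so the recurrence gives g(3) = 500.
From the proposed closed form g(n) = 4·5ⁿ:
  g(3) = 500.
Both sides give 500 at n = 3, and the initial condition(s) match, so the closed form is consistent.

Yes, the closed form is correct.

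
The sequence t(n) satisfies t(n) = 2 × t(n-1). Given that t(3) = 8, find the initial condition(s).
In general t(n) = 2ⁿ · t(0). At n = 3: t(0) = t(3) / 2^3 = 8 / 8 = 1.

t(0) = 1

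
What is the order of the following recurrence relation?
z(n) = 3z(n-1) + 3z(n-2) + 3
The order is the largest lag k for which z(n-k) appears. Here the deepest term is z(n-2) (the 3 term is non-homogeneous and does not affect the order), so the order is 2.

Order 2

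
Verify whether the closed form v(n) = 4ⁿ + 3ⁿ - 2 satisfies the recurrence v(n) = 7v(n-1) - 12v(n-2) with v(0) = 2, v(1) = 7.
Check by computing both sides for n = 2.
From the recurrence with v(0) = 2, v(1) = 7:
  v(0) = 2, v(1) = 7, v(2) = 25
  so the recurrence gives v(2) = 25.
From the proposed closed form v(n) = 4ⁿ + 3ⁿ - 2:
  v(2) = 23.
The recurrence gives 25 but the closed form gives 23, so the closed form does not satisfy the recurrence.

No, the closed form is incorrect.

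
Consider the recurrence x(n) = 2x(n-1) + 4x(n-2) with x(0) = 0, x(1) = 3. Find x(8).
Computing the sequence terms:
0, 3, 6, 24, 72, 240, 768, 2496, 8064

8064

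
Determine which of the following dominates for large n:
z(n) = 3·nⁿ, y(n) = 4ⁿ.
Comparing growth rates:
Growth-rate hierarchy: log n ≺ any polynomial ≺ any exponential cⁿ (c>1) ≺ n! ≺ nⁿ.
super-exponential nⁿ dominates exponential base 4 asymptotically.

z(n) grows faster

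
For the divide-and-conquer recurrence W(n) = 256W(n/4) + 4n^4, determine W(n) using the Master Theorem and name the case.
Master Theorem template: W(n) = a·W(n/b) + f(n).
Here: a=256, b=4, f(n)=4n^4
Compute log_b(a) = log_4(256) = 4.
f(n) = 4n^4 = Θ(n^4). Case 2: W(n) = Θ(n^4 log n).

Case 2: W(n) = Θ(n^4 log n)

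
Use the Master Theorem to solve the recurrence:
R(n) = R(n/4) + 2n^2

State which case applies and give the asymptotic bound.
Master Theorem template: R(n) = a·R(n/b) + f(n).
Here: a=1, b=4, f(n)=2n^2
Compute log_b(a) = log_4(1) = 0.
f(n) = 2n^2 = Ω(n^(0+ε)) with ε = 2, and the regularity condition holds (a·f(n/b) = (a/b^2)·f(n) with a/b^2 = 4^-2 < 1). Case 3: R(n) = Θ(f(n)) = Θ(n^2).

Case 3: R(n) = Θ(n^2)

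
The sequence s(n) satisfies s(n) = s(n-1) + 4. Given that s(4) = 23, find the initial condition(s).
s(4) = s(0) + 4·4, so s(0) = 23 - 16 = 7.

s(0) = 7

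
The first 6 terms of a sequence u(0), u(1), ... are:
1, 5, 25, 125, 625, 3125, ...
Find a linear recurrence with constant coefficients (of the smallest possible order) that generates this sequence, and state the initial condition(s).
Look for the lowest-order linear relation among consecutive terms.
Observation: each term is 5× the previous.
Check at n=2: 5·5 = 25. ✓

u(n) = 5 × u(n-1), u(0) = 1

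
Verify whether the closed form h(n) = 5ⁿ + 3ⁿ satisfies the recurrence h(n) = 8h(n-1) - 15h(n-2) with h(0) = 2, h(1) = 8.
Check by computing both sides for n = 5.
From the recurrence with h(0) = 2, h(1) = 8:
  h(0) = 2, h(1) = 8, h(2) = 34, h(3) = 152, h(4) = 706, h(5) = 3368
  so the recurrence gives h(5) = 3368.
From the proposed closed form h(n) = 5ⁿ + 3ⁿ:
  h(5) = 3368.
Both sides give 3368 at n = 5, and the initial condition(s) match, so the closed form is consistent.

Yes, the closed form is correct.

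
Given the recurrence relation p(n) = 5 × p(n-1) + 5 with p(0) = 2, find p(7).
Computing step by step:
p(0) = 2
p(1) = 5 × 2 + 5 = 15
p(2) = 5 × 15 + 5 = 80
p(3) = 5 × 80 + 5 = 405
p(4) = 5 × 405 + 5 = 2030
p(5) = 5 × 2030 + 5 = 10155
p(6) = 5 × 10155 + 5 = 50780
p(7) = 5 × 50780 + 5 = 253905

253905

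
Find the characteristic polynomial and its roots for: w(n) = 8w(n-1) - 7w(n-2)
Substitute w(n) = rⁿ and divide through by rⁿ⁻²: r² - 8r + 7 = 0
Factor: (r - 1)(r - 7) = 0, so r = 1, 7.
General solution: w(n) = A·1ⁿ + B·7ⁿ

Characteristic: r² - 8r + 7 = 0, Roots: r = 1, 7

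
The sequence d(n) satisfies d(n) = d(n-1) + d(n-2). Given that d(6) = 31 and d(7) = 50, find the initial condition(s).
Work backwards using d(k) = d(k+2) - d(k+1):
d(5) = d(7) - d(6) = 50 - 31 = 19
d(4) = d(6) - d(5) = 31 - 19 = 12
d(3) = d(5) - d(4) = 19 - 12 = 7
d(2) = d(4) - d(3) = 12 - 7 = 5
d(1) = d(3) - d(2) = 7 - 5 = 2
d(0) = d(2) - d(1) = 5 - 2 = 3

d(0) = 3, d(1) = 2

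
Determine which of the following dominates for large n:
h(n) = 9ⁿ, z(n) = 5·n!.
Comparing growth rates:
Growth-rate hierarchy: log n ≺ any polynomial ≺ any exponential cⁿ (c>1) ≺ n! ≺ nⁿ.
factorial dominates exponential base 9 asymptotically.

z(n) grows faster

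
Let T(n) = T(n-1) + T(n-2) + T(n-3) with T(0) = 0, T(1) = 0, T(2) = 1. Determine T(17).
Computing the sequence terms:
0, 0, 1, 1, 2, 4, 7, 13, 24, 44, 81, 149, 274, 504, 927, 1705, 3136, 5768

5768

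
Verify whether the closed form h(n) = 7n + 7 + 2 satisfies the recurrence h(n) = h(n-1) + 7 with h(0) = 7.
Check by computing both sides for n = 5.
From the recurrence with h(0) = 7:
  h(0) = 7, h(1) = 14, h(2) = 21, h(3) = 28, h(4) = 35, h(5) = 42
  so the recurrence gives h(5) = 42.
From the proposed closed form h(n) = 7n + 7 + 2:
  h(5) = 44.
The recurrence gives 42 but the closed form gives 44, so the closed form does not satisfy the recurrence.

No, the closed form is incorrect.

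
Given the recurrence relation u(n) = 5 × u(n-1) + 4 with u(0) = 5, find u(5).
Computing step by step:
u(0) = 5
u(1) = 5 × 5 + 4 = 29
u(2) = 5 × 29 + 4 = 149
u(3) = 5 × 149 + 4 = 749
u(4) = 5 × 749 + 4 = 3749
u(5) = 5 × 3749 + 4 = 18749

18749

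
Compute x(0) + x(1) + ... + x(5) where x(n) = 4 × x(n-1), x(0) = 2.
Computing the sequence terms: 2, 8, 32, 128, 512, 2048
Adding these values together:

2730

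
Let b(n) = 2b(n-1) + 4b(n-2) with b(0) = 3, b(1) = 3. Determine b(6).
Computing the sequence terms:
3, 3, 18, 48, 168, 528, 1728

1728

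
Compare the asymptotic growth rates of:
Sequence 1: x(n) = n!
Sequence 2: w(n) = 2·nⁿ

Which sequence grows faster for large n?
Comparing growth rates:
Growth-rate hierarchy: log n ≺ any polynomial ≺ any exponential cⁿ (c>1) ≺ n! ≺ nⁿ.
super-exponential nⁿ dominates factorial asymptotically.

w(n) grows faster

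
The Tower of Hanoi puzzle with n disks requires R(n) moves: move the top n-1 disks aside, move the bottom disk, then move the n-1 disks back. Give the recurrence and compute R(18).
Moving n disks = move the top n-1 disks aside (R(n-1) moves) + move the largest disk (1 move) + move the n-1 disks back on top (R(n-1) moves), so R(n) = 2R(n-1) + 1, with R(1) = 1 (a single disk takes one move).
First terms: 1, 3, 7, 15, 31, 63, … — each is one less than a power of 2. Indeed R(n) + 1 = 2(R(n-1) + 1) with R(1) + 1 = 2, so R(n) + 1 = 2ⁿ and R(n) = 2ⁿ - 1.
Hence R(18) = 2^18 - 1 = 262144 - 1 = 262143.

R(n) = 2R(n-1) + 1, R(1) = 1; R(18) = 262143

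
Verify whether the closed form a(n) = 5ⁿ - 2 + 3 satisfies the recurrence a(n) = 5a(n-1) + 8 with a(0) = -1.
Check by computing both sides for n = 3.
From the recurrence with a(0) = -1:
  a(0) = -1, a(1) = 3, a(2) = 23, a(3) = 123
  so the recurrence gives a(3) = 123.
From the proposed closed form a(n) = 5ⁿ - 2 + 3:
  a(3) = 126.
The recurrence gives 123 but the closed form gives 126, so the closed form does not satisfy the recurrence.

No, the closed form is incorrect.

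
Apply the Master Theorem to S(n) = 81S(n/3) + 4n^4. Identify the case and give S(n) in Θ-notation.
Master Theorem template: S(n) = a·S(n/b) + f(n).
Here: a=81, b=3, f(n)=4n^4
Compute log_b(a) = log_3(81) = 4.
f(n) = 4n^4 = Θ(n^4). Case 2: S(n) = Θ(n^4 log n).

Case 2: S(n) = Θ(n^4 log n)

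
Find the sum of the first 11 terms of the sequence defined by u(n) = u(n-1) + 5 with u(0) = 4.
Computing the sequence terms: 4, 9, 14, 19, 24, 29, 34, 39, 44, 49, 54
Adding these values together:

319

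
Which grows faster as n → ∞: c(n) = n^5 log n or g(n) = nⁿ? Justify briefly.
Comparing growth rates:
Growth-rate hierarchy: log n ≺ any polynomial ≺ any exponential cⁿ (c>1) ≺ n! ≺ nⁿ.
super-exponential nⁿ dominates polynomial degree 5 (with log factor) asymptotically.

g(n) grows faster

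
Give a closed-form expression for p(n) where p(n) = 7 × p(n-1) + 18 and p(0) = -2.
Recurrence: p(n) = 7 × p(n-1) + 18, initial: p(0) = -2.
Try p(n) = A·7ⁿ + C. Substituting: A·7ⁿ + C = 7(A·7ⁿ⁻¹ + C) + 18 = A·7ⁿ + 7C + 18, so C = 7C + 18, giving C = -3. Then p(0) = A - 3 = -2 gives A = 1.

p(n) = 7ⁿ - 3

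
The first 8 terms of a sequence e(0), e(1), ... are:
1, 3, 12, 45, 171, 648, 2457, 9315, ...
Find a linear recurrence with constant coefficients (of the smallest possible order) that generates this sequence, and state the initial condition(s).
Look for the lowest-order linear relation among consecutive terms.
Observation: e(n) - 3·e(n-1) - (3)·e(n-2) = 0 holds for the shown terms, and no order-1 relation e(n) = α·e(n-1) + β fits.
Check at n=3: 3·12 + (3)·3 = 45. ✓

e(n) = 3e(n-1) + 3e(n-2), e(0) = 1, e(1) = 3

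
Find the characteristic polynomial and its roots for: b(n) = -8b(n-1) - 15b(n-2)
Substitute b(n) = rⁿ and divide through by rⁿ⁻²: r² + 8r + 15 = 0
Factor: (r + 5)(r + 3) = 0, so r = -5, -3.
General solution: b(n) = A·(-5)ⁿ + B·(-3)ⁿ

Characteristic: r² + 8r + 15 = 0, Roots: r = -5, -3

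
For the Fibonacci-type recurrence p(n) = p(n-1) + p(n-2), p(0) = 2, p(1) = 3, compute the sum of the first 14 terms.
Computing the sequence terms: 2, 3, 5, 8, 13, 21, 34, 55, 89, 144, 233, 377, 610, 987
Adding these values together:

2581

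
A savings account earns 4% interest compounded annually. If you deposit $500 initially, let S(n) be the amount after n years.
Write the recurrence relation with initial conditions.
Each year the balance grows by 4%, i.e. is multiplied by 1 + 4/100 = 1.04, so S(n) = 1.04 × S(n-1). The initial deposit gives S(0) = 500.
Unrolling gives the closed form S(n) = 500 × (1.04)ⁿ.

S(n) = 1.04 × S(n-1), S(0) = 500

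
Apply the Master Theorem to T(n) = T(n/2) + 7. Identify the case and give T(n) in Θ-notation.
Master Theorem template: T(n) = a·T(n/b) + f(n).
Here: a=1, b=2, f(n)=7
Compute log_b(a) = log_2(1) = 0.
f(n) = 7 = Θ(1). Case 2: T(n) = Θ(log n).

Case 2: T(n) = Θ(log n)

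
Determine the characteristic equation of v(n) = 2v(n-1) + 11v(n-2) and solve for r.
Substitute v(n) = rⁿ and divide through by rⁿ⁻²: r² - 2r - 11 = 0
Discriminant: 2² + 4·11 = 48, not a perfect square, so by the quadratic formula r = (2 ± √48)/2.
General solution: v(n) = A·r₁ⁿ + B·r₂ⁿ where r₁,r₂ = (2 ± √48)/2

Characteristic: r² - 2r - 11 = 0, Roots: r = (2 ± √48)/2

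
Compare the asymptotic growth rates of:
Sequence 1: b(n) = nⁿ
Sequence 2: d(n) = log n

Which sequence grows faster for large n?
Comparing growth rates:
Growth-rate hierarchy: log n ≺ any polynomial ≺ any exponential cⁿ (c>1) ≺ n! ≺ nⁿ.
super-exponential nⁿ dominates logarithmic asymptotically.

b(n) grows faster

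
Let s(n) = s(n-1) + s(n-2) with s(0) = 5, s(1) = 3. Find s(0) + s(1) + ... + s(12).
Computing the sequence terms: 5, 3, 8, 11, 19, 30, 49, 79, 128, 207, 335, 542, 877
Adding these values together:

2293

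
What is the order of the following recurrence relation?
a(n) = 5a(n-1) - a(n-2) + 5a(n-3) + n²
The order is the largest lag k for which a(n-k) appears. Here the deepest term is a(n-3) (the n² term is non-homogeneous and does not affect the order), so the order is 3.

Order 3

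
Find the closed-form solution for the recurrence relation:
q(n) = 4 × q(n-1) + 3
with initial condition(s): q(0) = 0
Recurrence: q(n) = 4 × q(n-1) + 3, initial: q(0) = 0.
Try q(n) = A·4ⁿ + C. Substituting: A·4ⁿ + C = 4(A·4ⁿ⁻¹ + C) + 3 = A·4ⁿ + 4C + 3, so C = 4C + 3, giving C = -1. Then q(0) = A - 1 = 0 gives A = 1.

q(n) = 4ⁿ - 1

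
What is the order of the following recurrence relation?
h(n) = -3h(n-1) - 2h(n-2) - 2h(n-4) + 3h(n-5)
The order is the largest lag k for which h(n-k) appears. Here the deepest term is h(n-5), so the order is 5.

Order 5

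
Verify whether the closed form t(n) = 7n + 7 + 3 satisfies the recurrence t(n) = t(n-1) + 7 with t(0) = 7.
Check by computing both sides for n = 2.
From the recurrence with t(0) = 7:
  t(0) = 7, t(1) = 14, t(2) = 21
  so the recurrence gives t(2) = 21.
From the proposed closed form t(n) = 7n + 7 + 3:
  t(2) = 24.
The recurrence gives 21 but the closed form gives 24, so the closed form does not satisfy the recurrence.

No, the closed form is incorrect.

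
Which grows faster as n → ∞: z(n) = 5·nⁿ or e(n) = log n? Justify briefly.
Comparing growth rates:
Growth-rate hierarchy: log n ≺ any polynomial ≺ any exponential cⁿ (c>1) ≺ n! ≺ nⁿ.
super-exponential nⁿ dominates logarithmic asymptotically.

z(n) grows faster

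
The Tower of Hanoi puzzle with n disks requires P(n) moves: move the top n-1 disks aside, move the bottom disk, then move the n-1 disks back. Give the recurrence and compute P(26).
Moving n disks = move the top n-1 disks aside (P(n-1) moves) + move the largest disk (1 move) + move the n-1 disks back on top (P(n-1) moves), so P(n) = 2P(n-1) + 1, with P(1) = 1 (a single disk takes one move).
First terms: 1, 3, 7, 15, 31, 63, … — each is one less than a power of 2. Indeed P(n) + 1 = 2(P(n-1) + 1) with P(1) + 1 = 2, so P(n) + 1 = 2ⁿ and P(n) = 2ⁿ - 1.
Hence P(26) = 2^26 - 1 = 67108864 - 1 = 67108863.

P(n) = 2P(n-1) + 1, P(1) = 1; P(26) = 67108863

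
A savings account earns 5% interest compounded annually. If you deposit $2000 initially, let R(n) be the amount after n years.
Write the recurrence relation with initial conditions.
Each year the balance grows by 5%, i.e. is multiplied by 1 + 5/100 = 1.05, so R(n) = 1.05 × R(n-1). The initial deposit gives R(0) = 2000.
Unrolling gives the closed form R(n) = 2000 × (1.05)ⁿ.

R(n) = 1.05 × R(n-1), R(0) = 2000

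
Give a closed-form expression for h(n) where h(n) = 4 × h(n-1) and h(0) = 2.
Recurrence: h(n) = 4 × h(n-1), initial: h(0) = 2.
Each term is 4 times the previous, so this is geometric with ratio 4. After n steps: h(n) = h(0)·4ⁿ = 2·4ⁿ.

h(n) = 2·4ⁿ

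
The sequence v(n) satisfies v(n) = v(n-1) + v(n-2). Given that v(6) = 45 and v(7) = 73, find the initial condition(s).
Work backwards using v(k) = v(k+2) - v(k+1):
v(5) = v(7) - v(6) = 73 - 45 = 28
v(4) = v(6) - v(5) = 45 - 28 = 17
v(3) = v(5) - v(4) = 28 - 17 = 11
v(2) = v(4) - v(3) = 17 - 11 = 6
v(1) = v(3) - v(2) = 11 - 6 = 5
v(0) = v(2) - v(1) = 6 - 5 = 1

v(0) = 1, v(1) = 5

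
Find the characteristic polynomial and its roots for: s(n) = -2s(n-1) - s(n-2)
Substitute s(n) = rⁿ and divide through by rⁿ⁻²: r² + 2r + 1 = 0
Factor: (r + 1)² = 0, so r = -1 (double root).
General solution: s(n) = (A + Bn)·(-1)ⁿ

Characteristic: r² + 2r + 1 = 0, Roots: r = -1 (double root)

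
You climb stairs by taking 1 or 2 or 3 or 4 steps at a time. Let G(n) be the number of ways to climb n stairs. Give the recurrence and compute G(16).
Condition on the size of the last step (1 to 4): before it there were n-1, …, n-4 stairs climbed, and these cases are disjoint, so G(n) = G(n-1) + G(n-2) + G(n-3) + G(n-4) (order-4 linear recurrence).
Initial conditions by direct count (compositions of i into parts ≤ 4): G(1) = 1; G(2) = 2; G(3) = 4; G(4) = 8.
Iterating the recurrence: G(5) = 15, G(6) = 29, G(7) = 56, G(8) = 108, G(9) = 208, G(10) = 401, G(11) = 773, G(12) = 1490, G(13) = 2872, G(14) = 5536, G(15) = 10671, G(16) = 20569.

G(n) = G(n-1) + G(n-2) + G(n-3) + G(n-4), G(1) = 1, G(2) = 2, G(3) = 4, G(4) = 8; G(16) = 20569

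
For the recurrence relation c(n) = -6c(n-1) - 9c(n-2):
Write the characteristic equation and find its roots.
Substitute c(n) = rⁿ and divide through by rⁿ⁻²: r² + 6r + 9 = 0
Factor: (r + 3)² = 0, so r = -3 (double root).
General solution: c(n) = (A + Bn)·(-3)ⁿ

Characteristic: r² + 6r + 9 = 0, Roots: r = -3 (double root)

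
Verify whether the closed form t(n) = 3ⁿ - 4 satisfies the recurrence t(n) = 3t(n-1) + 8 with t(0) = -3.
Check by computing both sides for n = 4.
From the recurrence with t(0) = -3:
  t(0) = -3, t(1) = -1, t(2) = 5, t(3) = 23, t(4) = 77
  so the recurrence gives t(4) = 77.
From the proposed closed form t(n) = 3ⁿ - 4:
  t(4) = 77.
Both sides give 77 at n = 4, and the initial condition(s) match, so the closed form is consistent.

Yes, the closed form is correct.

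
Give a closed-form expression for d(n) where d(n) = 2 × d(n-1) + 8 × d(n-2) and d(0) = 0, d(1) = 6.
Recurrence: d(n) = 2 × d(n-1) + 8 × d(n-2), initial: d(0) = 0, d(1) = 6.
Characteristic equation: r² - 2r - 8 = 0, which factors as (r - 4)(r + 2) = 0, so r = 4, -2. General solution d(n) = A·4ⁿ + B·(-2)ⁿ. From d(0) = 0: A + B = 0. From d(1) = 6: 4A - 2B = 6. Solving gives A = 1, B = -1.

d(n) = 4ⁿ - (-2)ⁿ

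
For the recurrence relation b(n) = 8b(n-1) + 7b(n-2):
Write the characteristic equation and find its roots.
Substitute b(n) = rⁿ and divide through by rⁿ⁻²: r² - 8r - 7 = 0
Discriminant: 8² + 4·7 = 92, not a perfect square, so by the quadratic formula r = (8 ± √92)/2.
General solution: b(n) = A·r₁ⁿ + B·r₂ⁿ where r₁,r₂ = (8 ± √92)/2

Characteristic: r² - 8r - 7 = 0, Roots: r = (8 ± √92)/2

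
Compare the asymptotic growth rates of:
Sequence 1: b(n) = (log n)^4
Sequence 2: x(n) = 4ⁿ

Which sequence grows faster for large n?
Comparing growth rates:
Growth-rate hierarchy: log n ≺ any polynomial ≺ any exponential cⁿ (c>1) ≺ n! ≺ nⁿ.
exponential base 4 dominates polylogarithmic (log n)^4 asymptotically.

x(n) grows faster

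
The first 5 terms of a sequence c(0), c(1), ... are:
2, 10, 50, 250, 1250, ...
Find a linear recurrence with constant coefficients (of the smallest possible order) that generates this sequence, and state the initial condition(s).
Look for the lowest-order linear relation among consecutive terms.
Observation: each term is 5× the previous.
Check at n=2: 5·10 = 50. ✓

c(n) = 5 × c(n-1), c(0) = 2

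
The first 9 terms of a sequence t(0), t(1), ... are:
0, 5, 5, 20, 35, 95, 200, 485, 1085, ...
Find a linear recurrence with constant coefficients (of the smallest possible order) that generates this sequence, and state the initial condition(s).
Look for the lowest-order linear relation among consecutive terms.
Observation: t(n) - 1·t(n-1) - (3)·t(n-2) = 0 holds for the shown terms, and no order-1 relation t(n) = α·t(n-1) + β fits.
Check at n=3: 1·5 + (3)·5 = 20. ✓

t(n) = t(n-1) + 3t(n-2), t(0) = 0, t(1) = 5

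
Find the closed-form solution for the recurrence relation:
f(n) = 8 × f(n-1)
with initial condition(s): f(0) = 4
Recurrence: f(n) = 8 × f(n-1), initial: f(0) = 4.
Each term is 8 times the previous, so this is geometric with ratio 8. After n steps: f(n) = f(0)·8ⁿ = 4·8ⁿ.

f(n) = 4·8ⁿ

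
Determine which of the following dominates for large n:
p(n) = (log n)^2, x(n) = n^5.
Comparing growth rates:
Growth-rate hierarchy: log n ≺ any polynomial ≺ any exponential cⁿ (c>1) ≺ n! ≺ nⁿ.
polynomial degree 5 dominates polylogarithmic (log n)^2 asymptotically.

x(n) grows faster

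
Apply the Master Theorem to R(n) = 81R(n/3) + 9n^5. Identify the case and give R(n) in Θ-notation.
Master Theorem template: R(n) = a·R(n/b) + f(n).
Here: a=81, b=3, f(n)=9n^5
Compute log_b(a) = log_3(81) = 4.
f(n) = 9n^5 = Ω(n^(4+ε)) with ε = 1, and the regularity condition holds (a·f(n/b) = (a/b^5)·f(n) with a/b^5 = 3^-1 < 1). Case 3: R(n) = Θ(f(n)) = Θ(n^5).

Case 3: R(n) = Θ(n^5)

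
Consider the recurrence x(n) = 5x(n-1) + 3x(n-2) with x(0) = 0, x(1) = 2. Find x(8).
Computing the sequence terms:
0, 2, 10, 56, 310, 1718, 9520, 52754, 292330

292330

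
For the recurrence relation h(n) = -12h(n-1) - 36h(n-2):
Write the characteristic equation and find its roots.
Substitute h(n) = rⁿ and divide through by rⁿ⁻²: r² + 12r + 36 = 0
Factor: (r + 6)² = 0, so r = -6 (double root).
General solution: h(n) = (A + Bn)·(-6)ⁿ

Characteristic: r² + 12r + 36 = 0, Roots: r = -6 (double root)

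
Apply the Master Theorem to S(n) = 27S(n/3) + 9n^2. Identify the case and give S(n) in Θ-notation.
Master Theorem template: S(n) = a·S(n/b) + f(n).
Here: a=27, b=3, f(n)=9n^2
Compute log_b(a) = log_3(27) = 3.
f(n) = 9n^2 = O(n^(3-ε)) with ε = 1. Case 1: S(n) = Θ(n^log_b(a)) = Θ(n^3).

Case 1: S(n) = Θ(n^3)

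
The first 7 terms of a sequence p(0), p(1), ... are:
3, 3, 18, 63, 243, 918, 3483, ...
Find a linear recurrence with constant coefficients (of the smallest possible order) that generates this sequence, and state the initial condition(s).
Look for the lowest-order linear relation among consecutive terms.
Observation: p(n) - 3·p(n-1) - (3)·p(n-2) = 0 holds for the shown terms, and no order-1 relation p(n) = α·p(n-1) + β fits.
Check at n=3: 3·18 + (3)·3 = 63. ✓

p(n) = 3p(n-1) + 3p(n-2), p(0) = 3, p(1) = 3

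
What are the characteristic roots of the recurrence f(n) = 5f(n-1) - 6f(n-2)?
Substitute f(n) = rⁿ and divide through by rⁿ⁻²: r² - 5r + 6 = 0
Factor: (r - 2)(r - 3) = 0, so r = 2, 3.
General solution: f(n) = A·2ⁿ + B·3ⁿ

Characteristic: r² - 5r + 6 = 0, Roots: r = 2, 3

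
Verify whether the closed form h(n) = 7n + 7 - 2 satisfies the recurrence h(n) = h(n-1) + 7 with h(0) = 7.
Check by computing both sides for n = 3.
From the recurrence with h(0) = 7:
  h(0) = 7, h(1) = 14, h(2) = 21, h(3) = 28
  so the recurrence gives h(3) = 28.
From the proposed closed form h(n) = 7n + 7 - 2:
  h(3) = 26.
The recurrence gives 28 but the closed form gives 26, so the closed form does not satisfy the recurrence.

No, the closed form is incorrect.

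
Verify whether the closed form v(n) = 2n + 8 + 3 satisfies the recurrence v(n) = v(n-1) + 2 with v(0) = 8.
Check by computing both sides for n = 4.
From the recurrence with v(0) = 8:
  v(0) = 8, v(1) = 10, v(2) = 12, v(3) = 14, v(4) = 16
  so the recurrence gives v(4) = 16.
From the proposed closed form v(n) = 2n + 8 + 3:
  v(4) = 19.
The recurrence gives 16 but the closed form gives 19, so the closed form does not satisfy the recurrence.

No, the closed form is incorrect.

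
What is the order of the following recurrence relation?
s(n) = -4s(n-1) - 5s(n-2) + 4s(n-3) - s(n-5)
The order is the largest lag k for which s(n-k) appears. Here the deepest term is s(n-5), so the order is 5.

Order 5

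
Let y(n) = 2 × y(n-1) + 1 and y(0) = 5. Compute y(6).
Computing step by step:
y(0) = 5
y(1) = 2 × 5 + 1 = 11
y(2) = 2 × 11 + 1 = 23
y(3) = 2 × 23 + 1 = 47
y(4) = 2 × 47 + 1 = 95
y(5) = 2 × 95 + 1 = 191
y(6) = 2 × 191 + 1 = 383

383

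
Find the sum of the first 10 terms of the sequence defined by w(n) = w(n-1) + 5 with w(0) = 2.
Computing the sequence terms: 2, 7, 12, 17, 22, 27, 32, 37, 42, 47
Adding these values together:

245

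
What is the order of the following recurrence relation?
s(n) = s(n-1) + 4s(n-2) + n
The order is the largest lag k for which s(n-k) appears. Here the deepest term is s(n-2) (the n term is non-homogeneous and does not affect the order), so the order is 2.

Order 2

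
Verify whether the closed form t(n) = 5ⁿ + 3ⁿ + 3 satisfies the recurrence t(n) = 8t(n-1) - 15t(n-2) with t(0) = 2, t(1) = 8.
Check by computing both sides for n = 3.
From the recurrence with t(0) = 2, t(1) = 8:
  t(0) = 2, t(1) = 8, t(2) = 34, t(3) = 152
  so the recurrence gives t(3) = 152.
From the proposed closed form t(n) = 5ⁿ + 3ⁿ + 3:
  t(3) = 155.
The recurrence gives 152 but the closed form gives 155, so the closed form does not satisfy the recurrence.

No, the closed form is incorrect.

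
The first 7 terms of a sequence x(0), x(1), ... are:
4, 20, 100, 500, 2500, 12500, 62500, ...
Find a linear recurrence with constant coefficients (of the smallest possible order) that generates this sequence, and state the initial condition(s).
Look for the lowest-order linear relation among consecutive terms.
Observation: each term is 5× the previous.
Check at n=2: 5·20 = 100. ✓

x(n) = 5 × x(n-1), x(0) = 4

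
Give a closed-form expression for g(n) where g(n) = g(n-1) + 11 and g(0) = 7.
Recurrence: g(n) = g(n-1) + 11, initial: g(0) = 7.
Each step adds 11, so g(n) = g(0) + 11n = 11n + 7.

g(n) = 11n + 7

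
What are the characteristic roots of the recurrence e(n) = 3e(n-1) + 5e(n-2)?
Substitute e(n) = rⁿ and divide through by rⁿ⁻²: r² - 3r - 5 = 0
Discriminant: 3² + 4·5 = 29, not a perfect square, so by the quadratic formula r = (3 ± √29)/2.
General solution: e(n) = A·r₁ⁿ + B·r₂ⁿ where r₁,r₂ = (3 ± √29)/2

Characteristic: r² - 3r - 5 = 0, Roots: r = (3 ± √29)/2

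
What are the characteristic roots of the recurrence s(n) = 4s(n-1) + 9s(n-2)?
Substitute s(n) = rⁿ and divide through by rⁿ⁻²: r² - 4r - 9 = 0
Discriminant: 4² + 4·9 = 52, not a perfect square, so by the quadratic formula r = (4 ± √52)/2.
General solution: s(n) = A·r₁ⁿ + B·r₂ⁿ where r₁,r₂ = (4 ± √52)/2

Characteristic: r² - 4r - 9 = 0, Roots: r = (4 ± √52)/2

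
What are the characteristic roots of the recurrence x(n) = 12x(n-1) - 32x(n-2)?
Substitute x(n) = rⁿ and divide through by rⁿ⁻²: r² - 12r + 32 = 0
Factor: (r - 4)(r - 8) = 0, so r = 4, 8.
General solution: x(n) = A·4ⁿ + B·8ⁿ

Characteristic: r² - 12r + 32 = 0, Roots: r = 4, 8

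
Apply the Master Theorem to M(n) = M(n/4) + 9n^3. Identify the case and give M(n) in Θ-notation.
Master Theorem template: M(n) = a·M(n/b) + f(n).
Here: a=1, b=4, f(n)=9n^3
Compute log_b(a) = log_4(1) = 0.
f(n) = 9n^3 = Ω(n^(0+ε)) with ε = 3, and the regularity condition holds (a·f(n/b) = (a/b^3)·f(n) with a/b^3 = 4^-3 < 1). Case 3: M(n) = Θ(f(n)) = Θ(n^3).

Case 3: M(n) = Θ(n^3)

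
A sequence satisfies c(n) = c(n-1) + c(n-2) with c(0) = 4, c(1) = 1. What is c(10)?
Computing the sequence terms:
4, 1, 5, 6, 11, 17, 28, 45, 73, 118, 191

191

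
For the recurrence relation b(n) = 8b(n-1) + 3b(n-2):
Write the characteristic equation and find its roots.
Substitute b(n) = rⁿ and divide through by rⁿ⁻²: r² - 8r - 3 = 0
Discriminant: 8² + 4·3 = 76, not a perfect square, so by the quadratic formula r = (8 ± √76)/2.
General solution: b(n) = A·r₁ⁿ + B·r₂ⁿ where r₁,r₂ = (8 ± √76)/2

Characteristic: r² - 8r - 3 = 0, Roots: r = (8 ± √76)/2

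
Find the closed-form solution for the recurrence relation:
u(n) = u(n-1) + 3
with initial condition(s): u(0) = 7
Recurrence: u(n) = u(n-1) + 3, initial: u(0) = 7.
Each step adds 3, so u(n) = u(0) + 3n = 3n + 7.

u(n) = 3n + 7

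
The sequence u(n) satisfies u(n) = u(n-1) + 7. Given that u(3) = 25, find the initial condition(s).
u(3) = u(0) + 3·7, so u(0) = 25 - 21 = 4.

u(0) = 4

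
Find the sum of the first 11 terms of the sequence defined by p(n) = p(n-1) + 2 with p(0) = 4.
Computing the sequence terms: 4, 6, 8, 10, 12, 14, 16, 18, 20, 22, 24
Adding these values together:

154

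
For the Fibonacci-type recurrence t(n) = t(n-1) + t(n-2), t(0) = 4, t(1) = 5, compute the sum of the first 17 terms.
Computing the sequence terms: 4, 5, 9, 14, 23, 37, 60, 97, 157, 254, 411, 665, 1076, 1741, 2817, 4558, 7375
Adding these values together:

19303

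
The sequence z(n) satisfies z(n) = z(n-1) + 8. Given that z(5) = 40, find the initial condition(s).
z(5) = z(0) + 5·8, so z(0) = 40 - 40 = 0.

z(0) = 0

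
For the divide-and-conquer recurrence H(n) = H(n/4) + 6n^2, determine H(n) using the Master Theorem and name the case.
Master Theorem template: H(n) = a·H(n/b) + f(n).
Here: a=1, b=4, f(n)=6n^2
Compute log_b(a) = log_4(1) = 0.
f(n) = 6n^2 = Ω(n^(0+ε)) with ε = 2, and the regularity condition holds (a·f(n/b) = (a/b^2)·f(n) with a/b^2 = 4^-2 < 1). Case 3: H(n) = Θ(f(n)) = Θ(n^2).

Case 3: H(n) = Θ(n^2)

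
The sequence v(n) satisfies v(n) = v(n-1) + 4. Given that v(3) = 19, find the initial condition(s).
v(3) = v(0) + 3·4, so v(0) = 19 - 12 = 7.

v(0) = 7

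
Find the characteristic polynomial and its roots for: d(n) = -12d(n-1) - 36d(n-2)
Substitute d(n) = rⁿ and divide through by rⁿ⁻²: r² + 12r + 36 = 0
Factor: (r + 6)² = 0, so r = -6 (double root).
General solution: d(n) = (A + Bn)·(-6)ⁿ

Characteristic: r² + 12r + 36 = 0, Roots: r = -6 (double root)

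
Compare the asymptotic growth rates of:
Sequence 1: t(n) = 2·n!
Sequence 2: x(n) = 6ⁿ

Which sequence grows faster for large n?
Comparing growth rates:
Growth-rate hierarchy: log n ≺ any polynomial ≺ any exponential cⁿ (c>1) ≺ n! ≺ nⁿ.
factorial dominates exponential base 6 asymptotically.

t(n) grows faster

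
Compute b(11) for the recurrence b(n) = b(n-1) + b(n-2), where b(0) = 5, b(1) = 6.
Computing the sequence terms:
5, 6, 11, 17, 28, 45, 73, 118, 191, 309, 500, 809

809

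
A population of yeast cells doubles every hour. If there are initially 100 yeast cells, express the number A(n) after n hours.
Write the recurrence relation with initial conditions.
Each hour multiplies the count by 2, so the count after n hours depends only on the count after n-1 hours: A(n) = 2 × A(n-1). The starting count gives A(0) = 100.
Unrolling n times gives the closed form A(n) = 100 × 2ⁿ.

A(n) = 2 × A(n-1), A(0) = 100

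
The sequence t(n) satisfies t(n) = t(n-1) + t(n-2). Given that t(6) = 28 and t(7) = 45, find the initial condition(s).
Work backwards using t(k) = t(k+2) - t(k+1):
t(5) = t(7) - t(6) = 45 - 28 = 17
t(4) = t(6) - t(5) = 28 - 17 = 11
t(3) = t(5) - t(4) = 17 - 11 = 6
t(2) = t(4) - t(3) = 11 - 6 = 5
t(1) = t(3) - t(2) = 6 - 5 = 1
t(0) = t(2) - t(1) = 5 - 1 = 4

t(0) = 4, t(1) = 1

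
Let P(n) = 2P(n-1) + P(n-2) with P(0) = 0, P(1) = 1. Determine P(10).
Computing the sequence terms:
0, 1, 2, 5, 12, 29, 70, 169, 408, 985, 2378

2378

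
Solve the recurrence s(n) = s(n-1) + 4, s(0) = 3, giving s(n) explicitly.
Recurrence: s(n) = s(n-1) + 4, initial: s(0) = 3.
Each step adds 4, so s(n) = s(0) + 4n = 4n + 3.

s(n) = 4n + 3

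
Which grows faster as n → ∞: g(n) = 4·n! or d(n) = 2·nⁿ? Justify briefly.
Comparing growth rates:
Growth-rate hierarchy: log n ≺ any polynomial ≺ any exponential cⁿ (c>1) ≺ n! ≺ nⁿ.
super-exponential nⁿ dominates factorial asymptotically.

d(n) grows faster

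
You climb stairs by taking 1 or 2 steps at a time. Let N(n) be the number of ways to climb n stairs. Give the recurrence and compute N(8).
Condition on the size of the last step (1 to 2): before it there were n-1, …, n-2 stairs climbed, and these cases are disjoint, so N(n) = N(n-1) + N(n-2) (Fibonacci-type sequence).
Initial conditions by direct count (compositions of i into parts ≤ 2): N(1) = 1; N(2) = 2.
Iterating the recurrence: N(3) = 3, N(4) = 5, N(5) = 8, N(6) = 13, N(7) = 21, N(8) = 34.

N(n) = N(n-1) + N(n-2), N(1) = 1, N(2) = 2; N(8) = 34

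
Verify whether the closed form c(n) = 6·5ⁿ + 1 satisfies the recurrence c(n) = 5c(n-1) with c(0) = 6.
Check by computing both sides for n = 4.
From the recurrence with c(0) = 6:
  c(0) = 6, c(1) = 30, c(2) = 150, c(3) = 750, c(4) = 3750
  so the recurrence gives c(4) = 3750.
From the proposed closed form c(n) = 6·5ⁿ + 1:
  c(4) = 3751.
The recurrence gives 3750 but the closed form gives 3751, so the closed form does not satisfy the recurrence.

No, the closed form is incorrect.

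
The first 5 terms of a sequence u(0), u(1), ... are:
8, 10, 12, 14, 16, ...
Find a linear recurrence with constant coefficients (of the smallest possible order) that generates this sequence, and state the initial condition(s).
Look for the lowest-order linear relation among consecutive terms.
Observation: consecutive differences are constant (= 2).
Check at n=2: 1·10 + 2 = 12. ✓

u(n) = u(n-1) + 2, u(0) = 8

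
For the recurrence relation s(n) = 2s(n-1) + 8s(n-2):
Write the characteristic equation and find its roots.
Substitute s(n) = rⁿ and divide through by rⁿ⁻²: r² - 2r - 8 = 0
Factor: (r + 2)(r - 4) = 0, so r = -2, 4.
General solution: s(n) = A·(-2)ⁿ + B·4ⁿ

Characteristic: r² - 2r - 8 = 0, Roots: r = -2, 4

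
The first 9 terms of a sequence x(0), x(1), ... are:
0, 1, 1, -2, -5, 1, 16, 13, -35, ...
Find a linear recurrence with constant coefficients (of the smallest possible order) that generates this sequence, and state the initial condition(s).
Look for the lowest-order linear relation among consecutive terms.
Observation: x(n) - 1·x(n-1) - (-3)·x(n-2) = 0 holds for the shown terms, and no order-1 relation x(n) = α·x(n-1) + β fits.
Check at n=3: 1·1 + (-3)·1 = -2. ✓

x(n) = x(n-1) - 3x(n-2), x(0) = 0, x(1) = 1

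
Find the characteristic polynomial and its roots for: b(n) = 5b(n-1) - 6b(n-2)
Substitute b(n) = rⁿ and divide through by rⁿ⁻²: r² - 5r + 6 = 0
Factor: (r - 2)(r - 3) = 0, so r = 2, 3.
General solution: b(n) = A·2ⁿ + B·3ⁿ

Characteristic: r² - 5r + 6 = 0, Roots: r = 2, 3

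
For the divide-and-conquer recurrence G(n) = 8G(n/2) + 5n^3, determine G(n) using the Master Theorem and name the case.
Master Theorem template: G(n) = a·G(n/b) + f(n).
Here: a=8, b=2, f(n)=5n^3
Compute log_b(a) = log_2(8) = 3.
f(n) = 5n^3 = Θ(n^3). Case 2: G(n) = Θ(n^3 log n).

Case 2: G(n) = Θ(n^3 log n)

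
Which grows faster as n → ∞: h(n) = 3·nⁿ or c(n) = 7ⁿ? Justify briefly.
Comparing growth rates:
Growth-rate hierarchy: log n ≺ any polynomial ≺ any exponential cⁿ (c>1) ≺ n! ≺ nⁿ.
super-exponential nⁿ dominates exponential base 7 asymptotically.

h(n) grows faster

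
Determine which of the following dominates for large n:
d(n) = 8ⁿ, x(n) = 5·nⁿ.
Comparing growth rates:
Growth-rate hierarchy: log n ≺ any polynomial ≺ any exponential cⁿ (c>1) ≺ n! ≺ nⁿ.
super-exponential nⁿ dominates exponential base 8 asymptotically.

x(n) grows faster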